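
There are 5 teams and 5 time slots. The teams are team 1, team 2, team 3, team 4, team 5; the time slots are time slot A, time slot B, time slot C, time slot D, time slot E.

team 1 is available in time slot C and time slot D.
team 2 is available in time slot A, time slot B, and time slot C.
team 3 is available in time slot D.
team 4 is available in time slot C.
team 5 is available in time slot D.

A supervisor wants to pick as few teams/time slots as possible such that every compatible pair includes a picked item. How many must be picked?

3

{team 2, time slot C, time slot D} is a vertex cover of size 3: every edge has an endpoint in this set.
No smaller cover exists because team 1–time slot C, team 2–time slot B, team 3–time slot D is a matching of size 3, and a cover must include an endpoint of each of these disjoint edges (König's theorem).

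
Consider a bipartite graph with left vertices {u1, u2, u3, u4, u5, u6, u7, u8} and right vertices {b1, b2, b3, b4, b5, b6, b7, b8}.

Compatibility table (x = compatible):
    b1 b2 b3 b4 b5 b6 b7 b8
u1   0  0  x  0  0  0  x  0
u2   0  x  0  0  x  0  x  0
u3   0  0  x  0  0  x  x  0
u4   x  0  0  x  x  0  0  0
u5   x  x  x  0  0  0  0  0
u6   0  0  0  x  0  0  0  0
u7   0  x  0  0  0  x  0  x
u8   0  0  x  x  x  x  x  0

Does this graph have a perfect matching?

Yes

A valid assignment of size 8: u1–b3, u2–b5, u3–b6, u4–b1, u5–b2, u6–b4, u7–b8, u8–b7.
Every left vertex is matched, so this is a perfect matching.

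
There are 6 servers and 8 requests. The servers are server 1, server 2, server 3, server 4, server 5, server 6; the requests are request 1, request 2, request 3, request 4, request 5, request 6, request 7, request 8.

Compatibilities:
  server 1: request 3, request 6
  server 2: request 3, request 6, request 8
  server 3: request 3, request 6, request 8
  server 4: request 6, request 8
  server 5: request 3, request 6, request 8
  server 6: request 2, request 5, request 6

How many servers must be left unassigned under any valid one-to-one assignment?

2

A valid assignment of size 4: server 1-request 3, server 2-request 8, server 3-request 6, server 6-request 5.
The set {server 1, server 2, server 3, server 4, server 5} has only 3 neighbours ({request 3, request 6, request 8}), so by Hall's theorem at most 4 of the 6 servers can be matched.
That matches 4 of the 6, leaving 2 unmatched; no matching can do better.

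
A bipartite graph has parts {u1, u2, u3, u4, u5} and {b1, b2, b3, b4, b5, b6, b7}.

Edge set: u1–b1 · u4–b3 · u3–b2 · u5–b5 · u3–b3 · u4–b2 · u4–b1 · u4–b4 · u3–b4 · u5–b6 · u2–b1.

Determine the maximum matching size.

4

A valid assignment of size 4: u1–b1, u3–b4, u4–b3, u5–b5.
The set {u1, u2} has only 1 neighbour ({b1}), so by Hall's theorem at most 4 of the 5 left vertices can be matched.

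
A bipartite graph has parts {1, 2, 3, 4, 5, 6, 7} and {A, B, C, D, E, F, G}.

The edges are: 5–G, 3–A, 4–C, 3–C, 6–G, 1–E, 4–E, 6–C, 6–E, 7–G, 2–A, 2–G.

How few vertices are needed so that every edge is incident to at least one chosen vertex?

{A, C, E, G} is a vertex cover of size 4: every edge has an endpoint in this set.
No smaller cover exists because 1–E, 2–G, 3–A, 4–C is a matching of size 4, and a cover must include an endpoint of each of these disjoint edges (König's theorem).

4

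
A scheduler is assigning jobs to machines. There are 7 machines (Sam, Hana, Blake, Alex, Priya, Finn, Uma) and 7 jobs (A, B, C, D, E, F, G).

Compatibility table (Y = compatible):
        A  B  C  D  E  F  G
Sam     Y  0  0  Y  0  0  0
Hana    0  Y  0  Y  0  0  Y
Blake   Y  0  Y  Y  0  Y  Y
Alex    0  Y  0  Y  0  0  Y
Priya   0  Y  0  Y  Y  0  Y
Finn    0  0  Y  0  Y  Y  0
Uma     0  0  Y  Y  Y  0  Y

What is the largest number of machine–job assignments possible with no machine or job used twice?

One maximum matching: Sam-A, Hana-D, Blake-F, Alex-G, Priya-B, Finn-C, Uma-E.
This saturates every machine, so 7 is the maximum.

7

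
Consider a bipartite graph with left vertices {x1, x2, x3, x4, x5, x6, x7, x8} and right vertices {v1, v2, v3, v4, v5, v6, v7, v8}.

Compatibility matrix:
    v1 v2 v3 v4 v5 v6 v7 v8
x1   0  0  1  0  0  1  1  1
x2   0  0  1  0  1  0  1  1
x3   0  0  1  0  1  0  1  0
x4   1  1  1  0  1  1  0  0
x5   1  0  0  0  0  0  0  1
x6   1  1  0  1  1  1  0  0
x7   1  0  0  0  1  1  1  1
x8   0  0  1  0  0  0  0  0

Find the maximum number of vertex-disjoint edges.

8

A valid assignment of size 8: x1–v6, x2–v5, x3–v7, x4–v2, x5–v8, x6–v4, x7–v1, x8–v3.
This saturates every left vertex, so 8 is the maximum.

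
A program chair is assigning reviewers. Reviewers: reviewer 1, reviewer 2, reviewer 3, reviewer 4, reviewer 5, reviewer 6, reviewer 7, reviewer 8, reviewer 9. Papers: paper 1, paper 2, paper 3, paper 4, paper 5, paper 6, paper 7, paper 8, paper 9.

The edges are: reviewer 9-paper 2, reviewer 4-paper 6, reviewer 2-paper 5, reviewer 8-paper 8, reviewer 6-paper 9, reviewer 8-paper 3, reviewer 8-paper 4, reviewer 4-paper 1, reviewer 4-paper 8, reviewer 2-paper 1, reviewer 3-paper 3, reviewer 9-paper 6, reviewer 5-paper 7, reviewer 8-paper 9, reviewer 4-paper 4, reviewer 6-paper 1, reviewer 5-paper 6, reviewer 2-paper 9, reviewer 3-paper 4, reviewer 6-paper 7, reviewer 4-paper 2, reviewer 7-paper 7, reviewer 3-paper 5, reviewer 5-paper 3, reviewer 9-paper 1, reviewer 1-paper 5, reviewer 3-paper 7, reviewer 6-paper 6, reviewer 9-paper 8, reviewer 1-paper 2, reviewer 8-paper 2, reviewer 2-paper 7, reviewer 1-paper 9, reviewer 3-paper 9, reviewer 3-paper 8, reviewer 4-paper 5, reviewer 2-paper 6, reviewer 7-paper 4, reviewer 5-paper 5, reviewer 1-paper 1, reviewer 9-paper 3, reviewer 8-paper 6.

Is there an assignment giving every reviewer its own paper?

Yes

One maximum matching: reviewer 1-paper 1, reviewer 2-paper 5, reviewer 3-paper 9, reviewer 4-paper 6, reviewer 5-paper 3, reviewer 6-paper 7, reviewer 7-paper 4, reviewer 8-paper 8, reviewer 9-paper 2.
All 9 reviewers are covered.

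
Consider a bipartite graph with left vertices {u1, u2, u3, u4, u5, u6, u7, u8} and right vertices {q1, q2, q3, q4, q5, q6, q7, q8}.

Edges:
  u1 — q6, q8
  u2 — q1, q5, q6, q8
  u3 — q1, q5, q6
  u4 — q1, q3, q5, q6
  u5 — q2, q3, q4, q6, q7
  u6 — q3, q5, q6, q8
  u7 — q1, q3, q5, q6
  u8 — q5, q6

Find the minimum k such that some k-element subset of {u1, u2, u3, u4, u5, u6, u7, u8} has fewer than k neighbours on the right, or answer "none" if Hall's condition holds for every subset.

6

Take S = {u1, u2, u3, u4, u6, u7}. Its neighbourhood is {q1, q3, q5, q6, q8}, so |N(S)| = 5 < |S| = 6.
Every subset of size less than 6 has at least as many neighbours as members, so 6 is the minimum.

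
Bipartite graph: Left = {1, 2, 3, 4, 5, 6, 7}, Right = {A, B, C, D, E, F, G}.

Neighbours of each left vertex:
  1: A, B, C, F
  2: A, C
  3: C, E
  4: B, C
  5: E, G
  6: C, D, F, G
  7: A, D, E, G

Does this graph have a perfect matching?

One maximum matching: 1-F, 2-A, 3-C, 4-B, 5-G, 6-D, 7-E.
All 7 left vertices are covered.

Yes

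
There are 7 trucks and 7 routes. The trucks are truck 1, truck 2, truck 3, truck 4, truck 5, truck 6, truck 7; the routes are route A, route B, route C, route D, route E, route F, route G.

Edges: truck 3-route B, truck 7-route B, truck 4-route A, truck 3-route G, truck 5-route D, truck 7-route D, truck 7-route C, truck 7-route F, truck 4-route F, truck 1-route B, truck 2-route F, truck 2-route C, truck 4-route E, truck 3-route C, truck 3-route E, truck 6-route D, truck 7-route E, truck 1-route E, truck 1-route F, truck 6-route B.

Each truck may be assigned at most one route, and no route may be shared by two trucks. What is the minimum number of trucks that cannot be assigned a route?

A valid assignment of size 7: truck 1–route F, truck 2–route C, truck 3–route G, truck 4–route A, truck 5–route D, truck 6–route B, truck 7–route E.
All 7 trucks are matched, so no larger matching exists.
That matches 7 of the 7, leaving 0 unmatched; no matching can do better.

0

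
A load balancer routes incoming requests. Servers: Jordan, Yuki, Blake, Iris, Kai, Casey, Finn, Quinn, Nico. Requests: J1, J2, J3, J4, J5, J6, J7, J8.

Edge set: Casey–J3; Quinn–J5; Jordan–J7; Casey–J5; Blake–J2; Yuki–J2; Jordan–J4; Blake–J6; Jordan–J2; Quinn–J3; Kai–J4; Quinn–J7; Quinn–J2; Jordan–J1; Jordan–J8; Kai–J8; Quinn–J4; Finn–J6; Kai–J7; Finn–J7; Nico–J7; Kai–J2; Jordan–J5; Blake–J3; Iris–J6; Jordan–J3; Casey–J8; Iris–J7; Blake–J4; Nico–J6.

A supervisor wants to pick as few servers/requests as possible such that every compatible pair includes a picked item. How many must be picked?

{Jordan, Yuki, Blake, Kai, Casey, Quinn, J6, J7} is a vertex cover of size 8: every edge has an endpoint in this set.
No smaller cover exists because Jordan–J1, Yuki–J2, Blake–J4, Iris–J7, Kai–J8, Casey–J5, Finn–J6, Quinn–J3 is a matching of size 8, and a cover must include an endpoint of each of these disjoint edges (König's theorem).

8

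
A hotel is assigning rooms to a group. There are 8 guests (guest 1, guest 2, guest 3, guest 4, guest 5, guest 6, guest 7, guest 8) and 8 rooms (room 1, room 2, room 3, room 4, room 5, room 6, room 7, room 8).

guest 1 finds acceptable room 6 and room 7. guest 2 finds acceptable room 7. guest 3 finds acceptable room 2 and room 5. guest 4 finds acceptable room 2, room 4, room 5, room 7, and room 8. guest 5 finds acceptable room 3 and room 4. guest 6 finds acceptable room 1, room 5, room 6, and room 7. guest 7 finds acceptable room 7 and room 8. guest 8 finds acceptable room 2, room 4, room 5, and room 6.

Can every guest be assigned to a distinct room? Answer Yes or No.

Yes

A valid assignment of size 8: guest 1→room 6, guest 2→room 7, guest 3→room 2, guest 4→room 4, guest 5→room 3, guest 6→room 1, guest 7→room 8, guest 8→room 5.
Every guest is matched, so this is a perfect matching.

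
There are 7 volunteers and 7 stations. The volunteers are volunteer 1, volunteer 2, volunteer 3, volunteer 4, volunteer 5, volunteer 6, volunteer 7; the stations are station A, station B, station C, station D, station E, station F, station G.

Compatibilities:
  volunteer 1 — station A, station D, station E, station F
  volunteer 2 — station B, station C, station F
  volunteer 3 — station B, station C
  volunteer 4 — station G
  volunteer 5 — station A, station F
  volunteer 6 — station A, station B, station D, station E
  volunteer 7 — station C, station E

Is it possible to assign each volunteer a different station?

Yes

One maximum matching: volunteer 1→station E, volunteer 2→station F, volunteer 3→station B, volunteer 4→station G, volunteer 5→station A, volunteer 6→station D, volunteer 7→station C.
All 7 volunteers are covered.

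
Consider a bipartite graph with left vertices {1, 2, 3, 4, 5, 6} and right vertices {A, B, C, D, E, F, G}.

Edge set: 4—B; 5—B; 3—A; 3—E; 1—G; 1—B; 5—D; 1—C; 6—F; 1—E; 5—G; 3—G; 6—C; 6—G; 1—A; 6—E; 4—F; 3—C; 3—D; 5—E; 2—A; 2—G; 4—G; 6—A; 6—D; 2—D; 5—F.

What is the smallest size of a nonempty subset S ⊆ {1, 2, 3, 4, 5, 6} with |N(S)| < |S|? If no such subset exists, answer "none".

A matching saturating every left vertex exists, for instance 1→A, 2→D, 3→C, 4→B, 5→E, 6→G.
By Hall's marriage theorem, this means |N(S)| ≥ |S| for every subset S, so no violating subset exists.

none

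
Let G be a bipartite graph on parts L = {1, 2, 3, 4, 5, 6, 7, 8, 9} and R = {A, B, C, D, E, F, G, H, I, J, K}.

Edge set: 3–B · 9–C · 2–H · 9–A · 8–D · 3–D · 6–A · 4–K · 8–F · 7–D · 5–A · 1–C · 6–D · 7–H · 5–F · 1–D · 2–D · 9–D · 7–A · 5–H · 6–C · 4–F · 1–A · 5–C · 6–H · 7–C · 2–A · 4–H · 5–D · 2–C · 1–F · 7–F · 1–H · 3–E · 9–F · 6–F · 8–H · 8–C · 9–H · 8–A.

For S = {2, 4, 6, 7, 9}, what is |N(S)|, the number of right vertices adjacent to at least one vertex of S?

The union of neighbours of {2, 4, 6, 7, 9} is {A, C, D, F, H, K}, which has 6 elements.
Since |N(S)| = 6 ≥ |S| = 5, Hall's condition holds for this subset.

6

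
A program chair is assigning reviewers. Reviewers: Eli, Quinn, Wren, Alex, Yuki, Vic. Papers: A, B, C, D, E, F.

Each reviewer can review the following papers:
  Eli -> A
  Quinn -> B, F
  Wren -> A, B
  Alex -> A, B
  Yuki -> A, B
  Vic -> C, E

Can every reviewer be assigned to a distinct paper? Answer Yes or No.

The set {Eli, Wren, Alex, Yuki} has only 2 neighbours ({A, B}), so by Hall's theorem at most 4 of the 6 reviewers can be matched.
Hence no matching covers every reviewer.

No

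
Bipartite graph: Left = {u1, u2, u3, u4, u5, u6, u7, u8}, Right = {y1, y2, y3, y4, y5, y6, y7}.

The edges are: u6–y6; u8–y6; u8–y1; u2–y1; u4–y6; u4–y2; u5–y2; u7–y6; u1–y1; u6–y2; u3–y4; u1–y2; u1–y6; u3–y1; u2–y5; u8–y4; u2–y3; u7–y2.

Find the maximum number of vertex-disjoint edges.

For example, pair u1–y1, u2–y3, u3–y4, u4–y6, u5–y2.
The set {u1, u3, u4, u5, u6, u7, u8} has only 4 neighbours ({y1, y2, y4, y6}), so by Hall's theorem at most 5 of the 8 left vertices can be matched.

5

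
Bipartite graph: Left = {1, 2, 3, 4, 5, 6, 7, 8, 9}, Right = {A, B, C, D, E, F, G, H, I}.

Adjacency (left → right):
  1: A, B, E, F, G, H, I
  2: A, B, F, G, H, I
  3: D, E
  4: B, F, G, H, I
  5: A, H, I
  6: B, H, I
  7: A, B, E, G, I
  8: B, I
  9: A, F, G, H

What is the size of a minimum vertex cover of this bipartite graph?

{3, A, B, E, F, G, H, I} is a vertex cover of size 8: every edge has an endpoint in this set.
No smaller cover exists because 1–E, 2–F, 3–D, 4–G, 5–I, 6–H, 7–A, 8–B is a matching of size 8, and a cover must include an endpoint of each of these disjoint edges (König's theorem).

8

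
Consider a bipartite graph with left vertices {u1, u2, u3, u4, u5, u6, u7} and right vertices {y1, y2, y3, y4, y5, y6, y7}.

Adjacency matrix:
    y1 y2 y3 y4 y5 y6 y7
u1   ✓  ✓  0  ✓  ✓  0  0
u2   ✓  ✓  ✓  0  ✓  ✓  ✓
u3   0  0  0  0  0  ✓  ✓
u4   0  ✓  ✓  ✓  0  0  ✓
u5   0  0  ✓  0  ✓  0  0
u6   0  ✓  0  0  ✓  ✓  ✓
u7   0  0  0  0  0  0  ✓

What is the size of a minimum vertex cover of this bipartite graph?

7

The 7 edges u1–y4, u2–y1, u3–y6, u4–y3, u5–y5, u6–y2, u7–y7 form a matching, so any vertex cover needs at least 7 vertices (one per matched edge).
Conversely {u1, u2, u3, u4, u5, u6, u7} meets every edge and has exactly 7 vertices, so 7 is optimal.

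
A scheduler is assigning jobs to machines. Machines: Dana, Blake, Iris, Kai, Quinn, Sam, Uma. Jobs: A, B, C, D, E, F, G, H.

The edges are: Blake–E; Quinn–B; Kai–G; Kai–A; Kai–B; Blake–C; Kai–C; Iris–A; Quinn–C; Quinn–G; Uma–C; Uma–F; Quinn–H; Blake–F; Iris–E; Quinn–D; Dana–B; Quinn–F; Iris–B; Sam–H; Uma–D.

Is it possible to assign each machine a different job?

A valid assignment of size 7: Dana–B, Blake–E, Iris–A, Kai–C, Quinn–G, Sam–H, Uma–F.
Every machine is matched, so this matching saturates all of them.

Yes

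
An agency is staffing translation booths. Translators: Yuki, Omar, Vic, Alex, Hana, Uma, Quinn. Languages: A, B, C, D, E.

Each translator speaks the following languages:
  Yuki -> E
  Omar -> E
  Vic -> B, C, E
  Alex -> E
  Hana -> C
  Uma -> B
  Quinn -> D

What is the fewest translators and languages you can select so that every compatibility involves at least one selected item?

4

The 4 edges Yuki–E, Vic–B, Hana–C, Quinn–D form a matching, so any vertex cover needs at least 4 vertices (one per matched edge).
Conversely {Quinn, B, C, E} meets every edge and has exactly 4 vertices, so 4 is optimal.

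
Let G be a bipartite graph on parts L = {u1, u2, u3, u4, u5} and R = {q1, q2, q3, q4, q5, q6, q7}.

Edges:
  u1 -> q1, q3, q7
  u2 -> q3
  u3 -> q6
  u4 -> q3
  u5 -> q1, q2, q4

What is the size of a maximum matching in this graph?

4

For example, pair u1→q7, u2→q3, u3→q6, u5→q2.
The set {u2, u4} has only 1 neighbour ({q3}), so by Hall's theorem at most 4 of the 5 left vertices can be matched.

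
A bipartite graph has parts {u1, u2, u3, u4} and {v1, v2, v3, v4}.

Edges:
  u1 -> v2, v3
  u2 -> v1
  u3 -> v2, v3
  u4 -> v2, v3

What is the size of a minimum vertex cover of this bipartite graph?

A maximum matching has 3 edges (e.g. u1–v3, u2–v1, u3–v2).
By König's theorem the minimum vertex cover has the same size. One such cover is {u2, v2, v3}.

3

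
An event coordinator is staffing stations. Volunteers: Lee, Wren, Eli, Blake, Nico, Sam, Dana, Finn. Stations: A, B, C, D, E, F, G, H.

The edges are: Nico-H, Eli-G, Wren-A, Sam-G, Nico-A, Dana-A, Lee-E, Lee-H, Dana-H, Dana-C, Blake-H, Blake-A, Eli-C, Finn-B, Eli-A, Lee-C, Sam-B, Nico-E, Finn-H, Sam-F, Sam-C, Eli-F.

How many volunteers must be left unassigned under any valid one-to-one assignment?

For example, pair Lee→C, Wren→A, Eli→G, Blake→H, Nico→E, Sam→F, Finn→B.
The set {Lee, Wren, Blake, Nico, Dana} has only 4 neighbours ({A, C, E, H}), so by Hall's theorem at most 7 of the 8 volunteers can be matched.
That matches 7 of the 8, leaving 1 unmatched; no matching can do better.

1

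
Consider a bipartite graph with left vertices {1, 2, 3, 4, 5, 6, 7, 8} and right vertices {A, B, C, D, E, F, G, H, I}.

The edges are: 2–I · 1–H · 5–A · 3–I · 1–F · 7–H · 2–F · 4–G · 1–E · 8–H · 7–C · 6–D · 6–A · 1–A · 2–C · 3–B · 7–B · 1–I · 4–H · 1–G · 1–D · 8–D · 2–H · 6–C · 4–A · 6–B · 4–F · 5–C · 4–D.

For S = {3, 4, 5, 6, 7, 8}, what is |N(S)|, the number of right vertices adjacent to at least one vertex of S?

8

The union of neighbours of {3, 4, 5, 6, 7, 8} is {A, B, C, D, F, G, H, I}, which has 8 elements.
Since |N(S)| = 8 ≥ |S| = 6, Hall's condition holds for this subset.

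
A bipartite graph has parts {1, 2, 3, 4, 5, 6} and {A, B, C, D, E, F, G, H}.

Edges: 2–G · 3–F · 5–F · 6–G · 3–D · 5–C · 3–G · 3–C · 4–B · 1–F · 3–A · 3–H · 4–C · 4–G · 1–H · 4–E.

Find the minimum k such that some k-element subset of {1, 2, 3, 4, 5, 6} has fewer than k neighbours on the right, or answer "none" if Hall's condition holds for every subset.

Take S = {2, 6}. Its neighbourhood is {G}, so |N(S)| = 1 < |S| = 2.
No single vertex violates Hall's condition since each has at least one neighbour, so 2 is the minimum.

2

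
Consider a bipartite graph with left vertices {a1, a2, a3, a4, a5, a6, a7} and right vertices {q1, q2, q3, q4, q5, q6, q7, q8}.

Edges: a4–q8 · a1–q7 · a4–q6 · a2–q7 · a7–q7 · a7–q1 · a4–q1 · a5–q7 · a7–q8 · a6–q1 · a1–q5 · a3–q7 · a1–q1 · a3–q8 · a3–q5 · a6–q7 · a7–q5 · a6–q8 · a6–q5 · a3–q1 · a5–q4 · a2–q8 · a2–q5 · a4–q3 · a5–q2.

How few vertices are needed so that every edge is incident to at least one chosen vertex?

6

A maximum matching has 6 edges (e.g. a1–q1, a2–q5, a3–q7, a4–q6, a5–q2, a6–q8).
By König's theorem the minimum vertex cover has the same size. One such cover is {a4, a5, q1, q5, q7, q8}.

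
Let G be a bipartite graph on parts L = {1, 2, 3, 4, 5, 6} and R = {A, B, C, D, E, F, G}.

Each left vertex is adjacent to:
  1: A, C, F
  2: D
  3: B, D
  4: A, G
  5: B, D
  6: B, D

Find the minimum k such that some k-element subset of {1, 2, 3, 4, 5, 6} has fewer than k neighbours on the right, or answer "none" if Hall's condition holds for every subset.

Take S = {2, 3, 5}. Its neighbourhood is {B, D}, so |N(S)| = 2 < |S| = 3.
Every subset of size less than 3 has at least as many neighbours as members, so 3 is the minimum.

3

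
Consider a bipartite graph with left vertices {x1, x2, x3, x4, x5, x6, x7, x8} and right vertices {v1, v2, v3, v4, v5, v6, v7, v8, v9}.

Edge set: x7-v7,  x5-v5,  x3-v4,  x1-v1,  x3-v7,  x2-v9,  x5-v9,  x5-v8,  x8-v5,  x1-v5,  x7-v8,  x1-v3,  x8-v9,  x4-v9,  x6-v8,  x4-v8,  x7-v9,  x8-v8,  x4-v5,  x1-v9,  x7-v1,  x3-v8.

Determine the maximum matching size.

For example, pair x1-v1, x2-v9, x3-v4, x4-v5, x5-v8, x7-v7.
The set {x2, x4, x5, x6, x8} has only 3 neighbours ({v5, v8, v9}), so by Hall's theorem at most 6 of the 8 left vertices can be matched.

6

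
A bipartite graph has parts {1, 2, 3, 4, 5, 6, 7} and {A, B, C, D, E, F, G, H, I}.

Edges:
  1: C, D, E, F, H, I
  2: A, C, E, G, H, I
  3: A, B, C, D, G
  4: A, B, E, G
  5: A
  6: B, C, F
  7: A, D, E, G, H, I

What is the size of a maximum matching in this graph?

One maximum matching: 1→H, 2→I, 3→B, 4→E, 5→A, 6→F, 7→G.
This saturates every left vertex, so 7 is the maximum.

7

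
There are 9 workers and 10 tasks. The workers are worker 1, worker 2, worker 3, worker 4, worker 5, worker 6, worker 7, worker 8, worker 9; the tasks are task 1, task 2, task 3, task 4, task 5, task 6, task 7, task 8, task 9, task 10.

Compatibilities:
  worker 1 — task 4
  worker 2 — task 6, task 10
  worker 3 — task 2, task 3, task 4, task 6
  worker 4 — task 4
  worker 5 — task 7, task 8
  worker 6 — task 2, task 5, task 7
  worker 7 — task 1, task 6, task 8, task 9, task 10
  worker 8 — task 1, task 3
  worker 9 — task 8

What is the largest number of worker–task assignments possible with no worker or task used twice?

For example, pair worker 1→task 4, worker 2→task 10, worker 3→task 6, worker 5→task 7, worker 6→task 2, worker 7→task 1, worker 8→task 3, worker 9→task 8.
The set {worker 1, worker 4} has only 1 neighbour ({task 4}), so by Hall's theorem at most 8 of the 9 workers can be matched.

8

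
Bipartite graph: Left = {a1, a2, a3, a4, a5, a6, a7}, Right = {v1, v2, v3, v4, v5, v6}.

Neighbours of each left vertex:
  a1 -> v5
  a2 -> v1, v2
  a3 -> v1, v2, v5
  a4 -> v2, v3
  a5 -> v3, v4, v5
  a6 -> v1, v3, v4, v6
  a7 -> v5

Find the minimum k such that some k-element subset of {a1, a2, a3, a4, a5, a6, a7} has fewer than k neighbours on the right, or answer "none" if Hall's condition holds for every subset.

Take S = {a1, a7}. Its neighbourhood is {v5}, so |N(S)| = 1 < |S| = 2.
No single vertex violates Hall's condition since each has at least one neighbour, so 2 is the minimum.

2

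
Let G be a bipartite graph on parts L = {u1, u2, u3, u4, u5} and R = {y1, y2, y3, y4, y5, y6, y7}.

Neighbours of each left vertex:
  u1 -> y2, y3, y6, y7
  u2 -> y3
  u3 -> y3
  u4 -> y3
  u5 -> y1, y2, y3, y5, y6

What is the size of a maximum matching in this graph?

For example, pair u1–y2, u2–y3, u5–y6.
The set {u2, u3, u4} has only 1 neighbour ({y3}), so by Hall's theorem at most 3 of the 5 left vertices can be matched.

3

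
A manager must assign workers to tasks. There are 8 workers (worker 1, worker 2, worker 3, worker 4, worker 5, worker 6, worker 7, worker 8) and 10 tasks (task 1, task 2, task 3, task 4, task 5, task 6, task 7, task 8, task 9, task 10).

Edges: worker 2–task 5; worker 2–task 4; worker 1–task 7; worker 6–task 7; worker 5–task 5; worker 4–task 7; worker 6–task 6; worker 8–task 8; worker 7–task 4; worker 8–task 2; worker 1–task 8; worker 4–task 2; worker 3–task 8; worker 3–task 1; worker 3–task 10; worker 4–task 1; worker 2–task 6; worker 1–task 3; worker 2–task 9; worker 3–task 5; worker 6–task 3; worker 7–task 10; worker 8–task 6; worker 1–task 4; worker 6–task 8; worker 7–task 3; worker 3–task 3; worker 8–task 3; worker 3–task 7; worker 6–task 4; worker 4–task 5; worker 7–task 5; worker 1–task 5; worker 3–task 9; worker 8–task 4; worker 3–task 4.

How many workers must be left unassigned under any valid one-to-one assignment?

0

A valid assignment of size 8: worker 1-task 7, worker 2-task 6, worker 3-task 1, worker 4-task 2, worker 5-task 5, worker 6-task 4, worker 7-task 3, worker 8-task 8.
This saturates every worker, so 8 is the maximum.
That matches 8 of the 8, leaving 0 unmatched; no matching can do better.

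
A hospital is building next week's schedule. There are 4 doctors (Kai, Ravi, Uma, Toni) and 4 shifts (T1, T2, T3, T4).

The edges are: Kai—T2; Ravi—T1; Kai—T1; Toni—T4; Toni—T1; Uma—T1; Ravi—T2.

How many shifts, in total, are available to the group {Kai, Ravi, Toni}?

The union of neighbours of {Kai, Ravi, Toni} is {T1, T2, T4}, which has 3 elements.
Since |N(S)| = 3 ≥ |S| = 3, Hall's condition holds for this subset.

3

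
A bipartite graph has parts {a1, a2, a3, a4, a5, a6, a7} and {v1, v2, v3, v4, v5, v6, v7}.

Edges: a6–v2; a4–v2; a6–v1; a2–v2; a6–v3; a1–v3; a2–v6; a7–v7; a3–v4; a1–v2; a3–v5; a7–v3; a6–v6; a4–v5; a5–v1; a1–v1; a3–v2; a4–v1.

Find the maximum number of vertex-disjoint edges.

7

One maximum matching: a1–v3, a2–v6, a3–v4, a4–v5, a5–v1, a6–v2, a7–v7.
This saturates every left vertex, so 7 is the maximum.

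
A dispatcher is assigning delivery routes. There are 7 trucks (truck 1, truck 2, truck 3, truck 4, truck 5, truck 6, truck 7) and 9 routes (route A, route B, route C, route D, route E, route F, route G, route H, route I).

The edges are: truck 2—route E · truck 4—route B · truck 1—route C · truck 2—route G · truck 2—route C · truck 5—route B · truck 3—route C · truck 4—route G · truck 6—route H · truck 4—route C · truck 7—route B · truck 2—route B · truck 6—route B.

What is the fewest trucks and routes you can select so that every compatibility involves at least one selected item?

A maximum matching has 5 edges (e.g. truck 1–route C, truck 2–route E, truck 4–route G, truck 5–route B, truck 6–route H).
By König's theorem the minimum vertex cover has the same size. One such cover is {truck 2, truck 4, truck 6, route B, route C}.

5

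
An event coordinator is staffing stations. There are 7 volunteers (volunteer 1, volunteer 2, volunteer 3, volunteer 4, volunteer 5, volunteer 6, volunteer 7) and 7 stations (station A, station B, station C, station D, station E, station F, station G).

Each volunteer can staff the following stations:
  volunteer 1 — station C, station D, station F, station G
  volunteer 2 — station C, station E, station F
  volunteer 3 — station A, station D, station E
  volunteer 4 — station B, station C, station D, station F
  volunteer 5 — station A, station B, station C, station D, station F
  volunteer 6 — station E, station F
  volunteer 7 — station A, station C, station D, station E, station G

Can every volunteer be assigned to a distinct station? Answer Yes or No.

Yes

For example, pair volunteer 1→station G, volunteer 2→station F, volunteer 3→station A, volunteer 4→station D, volunteer 5→station B, volunteer 6→station E, volunteer 7→station C.
Every volunteer is matched, so this is a perfect matching.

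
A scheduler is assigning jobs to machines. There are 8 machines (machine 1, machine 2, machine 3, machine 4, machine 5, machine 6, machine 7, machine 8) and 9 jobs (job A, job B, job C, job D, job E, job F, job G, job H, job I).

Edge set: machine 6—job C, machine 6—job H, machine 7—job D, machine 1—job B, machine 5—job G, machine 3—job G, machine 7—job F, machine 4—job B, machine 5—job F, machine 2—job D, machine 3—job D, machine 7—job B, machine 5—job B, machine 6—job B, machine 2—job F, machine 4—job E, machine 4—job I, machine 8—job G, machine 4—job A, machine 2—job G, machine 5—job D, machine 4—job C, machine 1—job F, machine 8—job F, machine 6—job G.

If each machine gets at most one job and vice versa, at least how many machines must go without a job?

A valid assignment of size 6: machine 1→job B, machine 2→job F, machine 3→job D, machine 4→job I, machine 5→job G, machine 6→job H.
The set {machine 1, machine 2, machine 3, machine 5, machine 7, machine 8} has only 4 neighbours ({job B, job D, job F, job G}), so by Hall's theorem at most 6 of the 8 machines can be matched.
That matches 6 of the 8, leaving 2 unmatched; no matching can do better.

2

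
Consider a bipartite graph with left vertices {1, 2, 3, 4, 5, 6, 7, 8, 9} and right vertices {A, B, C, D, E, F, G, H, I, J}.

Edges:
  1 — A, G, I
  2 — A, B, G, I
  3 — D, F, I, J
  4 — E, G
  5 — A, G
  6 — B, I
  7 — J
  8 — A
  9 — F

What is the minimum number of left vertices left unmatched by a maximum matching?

For example, pair 1–I, 2–A, 3–D, 4–E, 5–G, 6–B, 7–J, 9–F.
The set {1, 2, 5, 6, 8} has only 4 neighbours ({A, B, G, I}), so by Hall's theorem at most 8 of the 9 left vertices can be matched.
That matches 8 of the 9, leaving 1 unmatched; no matching can do better.

1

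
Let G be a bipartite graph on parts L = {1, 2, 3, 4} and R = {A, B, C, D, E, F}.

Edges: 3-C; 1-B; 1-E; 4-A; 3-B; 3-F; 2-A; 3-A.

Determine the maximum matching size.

One maximum matching: 1→E, 2→A, 3→B.
The set {2, 4} has only 1 neighbour ({A}), so by Hall's theorem at most 3 of the 4 left vertices can be matched.

3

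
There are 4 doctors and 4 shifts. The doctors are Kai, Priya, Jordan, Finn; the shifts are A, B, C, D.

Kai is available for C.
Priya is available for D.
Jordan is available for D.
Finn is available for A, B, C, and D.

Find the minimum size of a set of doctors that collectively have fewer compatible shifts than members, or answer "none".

2

Take S = {Priya, Jordan}. Its neighbourhood is {D}, so |N(S)| = 1 < |S| = 2.
No single vertex violates Hall's condition since each has at least one neighbour, so 2 is the minimum.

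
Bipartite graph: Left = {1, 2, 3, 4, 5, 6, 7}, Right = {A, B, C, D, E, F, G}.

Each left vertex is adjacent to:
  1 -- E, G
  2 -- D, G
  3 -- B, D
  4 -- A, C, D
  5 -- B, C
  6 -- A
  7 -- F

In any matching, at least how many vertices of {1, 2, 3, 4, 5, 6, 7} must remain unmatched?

0

For example, pair 1→E, 2→G, 3→D, 4→C, 5→B, 6→A, 7→F.
This saturates every left vertex, so 7 is the maximum.
That matches 7 of the 7, leaving 0 unmatched; no matching can do better.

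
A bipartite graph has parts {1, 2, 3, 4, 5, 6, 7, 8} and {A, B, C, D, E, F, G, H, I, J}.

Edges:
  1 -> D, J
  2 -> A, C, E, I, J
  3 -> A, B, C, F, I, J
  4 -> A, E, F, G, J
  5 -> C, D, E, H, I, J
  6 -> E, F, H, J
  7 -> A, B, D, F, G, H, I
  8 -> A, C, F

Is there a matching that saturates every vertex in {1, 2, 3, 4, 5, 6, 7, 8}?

Yes

One maximum matching: 1→D, 2→A, 3→B, 4→J, 5→E, 6→H, 7→G, 8→F.
Every left vertex is matched, so this matching saturates all of them.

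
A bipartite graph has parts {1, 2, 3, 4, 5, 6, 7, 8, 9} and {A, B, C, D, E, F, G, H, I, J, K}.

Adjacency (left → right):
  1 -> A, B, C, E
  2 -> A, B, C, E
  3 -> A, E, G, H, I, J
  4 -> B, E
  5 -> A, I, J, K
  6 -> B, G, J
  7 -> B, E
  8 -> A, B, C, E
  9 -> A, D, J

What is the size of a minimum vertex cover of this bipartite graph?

A maximum matching has 8 edges (e.g. 1–A, 2–C, 3–H, 4–E, 5–I, 6–G, 7–B, 9–J).
By König's theorem the minimum vertex cover has the same size. One such cover is {3, 5, 6, 9, A, B, C, E}.

8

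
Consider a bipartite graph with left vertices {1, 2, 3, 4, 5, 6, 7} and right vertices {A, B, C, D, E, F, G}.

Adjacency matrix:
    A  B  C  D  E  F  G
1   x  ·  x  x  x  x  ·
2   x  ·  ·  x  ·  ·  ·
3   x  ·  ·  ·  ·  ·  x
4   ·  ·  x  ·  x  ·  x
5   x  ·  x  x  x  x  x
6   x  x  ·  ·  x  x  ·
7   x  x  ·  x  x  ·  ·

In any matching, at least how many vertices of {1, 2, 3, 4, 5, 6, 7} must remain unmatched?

A valid assignment of size 7: 1-A, 2-D, 3-G, 4-C, 5-F, 6-E, 7-B.
This saturates every left vertex, so 7 is the maximum.
That matches 7 of the 7, leaving 0 unmatched; no matching can do better.

0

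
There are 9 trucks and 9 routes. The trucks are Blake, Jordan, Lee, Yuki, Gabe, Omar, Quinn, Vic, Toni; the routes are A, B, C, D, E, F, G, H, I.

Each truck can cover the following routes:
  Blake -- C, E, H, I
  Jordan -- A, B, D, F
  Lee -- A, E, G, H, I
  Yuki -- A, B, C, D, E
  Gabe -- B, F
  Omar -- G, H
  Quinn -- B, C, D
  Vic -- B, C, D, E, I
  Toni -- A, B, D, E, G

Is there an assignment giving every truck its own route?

A valid assignment of size 9: Blake–I, Jordan–D, Lee–A, Yuki–E, Gabe–F, Omar–H, Quinn–C, Vic–B, Toni–G.
Every truck is matched, so this is a perfect matching.

Yes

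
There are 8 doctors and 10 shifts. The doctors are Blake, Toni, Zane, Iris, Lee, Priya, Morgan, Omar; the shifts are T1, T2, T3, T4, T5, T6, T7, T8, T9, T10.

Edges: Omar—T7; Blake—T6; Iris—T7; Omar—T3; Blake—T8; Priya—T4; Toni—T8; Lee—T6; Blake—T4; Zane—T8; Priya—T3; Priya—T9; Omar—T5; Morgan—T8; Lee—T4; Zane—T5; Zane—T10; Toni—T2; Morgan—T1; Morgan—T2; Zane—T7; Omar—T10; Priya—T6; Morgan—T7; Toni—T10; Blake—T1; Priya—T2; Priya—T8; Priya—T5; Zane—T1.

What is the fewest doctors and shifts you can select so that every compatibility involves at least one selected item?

8

{Blake, Toni, Zane, Iris, Lee, Priya, Morgan, Omar} is a vertex cover of size 8: every edge has an endpoint in this set.
No smaller cover exists because Blake–T6, Toni–T8, Zane–T1, Iris–T7, Lee–T4, Priya–T5, Morgan–T2, Omar–T10 is a matching of size 8, and a cover must include an endpoint of each of these disjoint edges (König's theorem).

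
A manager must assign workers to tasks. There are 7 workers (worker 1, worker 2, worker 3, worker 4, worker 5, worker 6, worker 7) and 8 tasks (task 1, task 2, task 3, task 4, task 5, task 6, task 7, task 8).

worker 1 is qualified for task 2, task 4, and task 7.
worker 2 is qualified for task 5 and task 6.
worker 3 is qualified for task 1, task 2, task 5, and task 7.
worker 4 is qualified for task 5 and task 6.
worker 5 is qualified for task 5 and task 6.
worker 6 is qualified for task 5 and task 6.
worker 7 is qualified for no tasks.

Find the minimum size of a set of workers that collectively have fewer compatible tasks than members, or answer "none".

1

Take S = {worker 7}. Its neighbourhood is {}, so |N(S)| = 0 < |S| = 1.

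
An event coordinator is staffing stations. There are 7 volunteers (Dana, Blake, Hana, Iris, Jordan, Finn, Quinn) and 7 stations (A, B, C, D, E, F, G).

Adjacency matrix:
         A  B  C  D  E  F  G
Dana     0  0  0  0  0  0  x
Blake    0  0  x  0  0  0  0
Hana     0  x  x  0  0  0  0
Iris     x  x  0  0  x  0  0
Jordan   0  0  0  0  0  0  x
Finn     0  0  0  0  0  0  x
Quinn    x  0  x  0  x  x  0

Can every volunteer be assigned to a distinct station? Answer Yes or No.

The set {Dana, Jordan, Finn} has only 1 neighbour ({G}), so by Hall's theorem at most 5 of the 7 volunteers can be matched.
Hence no matching covers every volunteer.

No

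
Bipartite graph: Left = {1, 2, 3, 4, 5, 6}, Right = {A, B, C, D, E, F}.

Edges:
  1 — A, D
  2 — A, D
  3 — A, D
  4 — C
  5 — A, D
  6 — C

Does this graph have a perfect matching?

The set {1, 2, 3, 4, 5, 6} has only 3 neighbours ({A, C, D}), so by Hall's theorem at most 3 of the 6 left vertices can be matched.
Hence no matching covers every left vertex.

No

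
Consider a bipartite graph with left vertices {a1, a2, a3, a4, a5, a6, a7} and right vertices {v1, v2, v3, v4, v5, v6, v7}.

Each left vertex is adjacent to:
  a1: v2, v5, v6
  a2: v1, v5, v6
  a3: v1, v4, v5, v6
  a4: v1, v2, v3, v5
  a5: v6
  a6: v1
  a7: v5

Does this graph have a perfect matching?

The set {a2, a5, a6, a7} has only 3 neighbours ({v1, v5, v6}), so by Hall's theorem at most 6 of the 7 left vertices can be matched.
Hence no matching covers every left vertex.

No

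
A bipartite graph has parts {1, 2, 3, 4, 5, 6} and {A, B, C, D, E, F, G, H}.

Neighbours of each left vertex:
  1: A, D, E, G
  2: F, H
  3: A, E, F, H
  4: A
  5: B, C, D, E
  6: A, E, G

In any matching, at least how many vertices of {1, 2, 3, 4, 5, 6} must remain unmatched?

0

For example, pair 1–D, 2–F, 3–H, 4–A, 5–B, 6–E.
All 6 left vertices are matched, so no larger matching exists.
That matches 6 of the 6, leaving 0 unmatched; no matching can do better.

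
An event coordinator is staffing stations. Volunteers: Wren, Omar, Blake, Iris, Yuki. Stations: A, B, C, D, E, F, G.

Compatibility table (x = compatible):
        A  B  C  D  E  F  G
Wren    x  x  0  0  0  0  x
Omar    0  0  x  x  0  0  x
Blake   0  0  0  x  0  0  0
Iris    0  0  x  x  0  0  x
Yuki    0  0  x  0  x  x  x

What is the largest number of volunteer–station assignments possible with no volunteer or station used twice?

A valid assignment of size 5: Wren-B, Omar-C, Blake-D, Iris-G, Yuki-E.
All 5 volunteers are matched, so no larger matching exists.

5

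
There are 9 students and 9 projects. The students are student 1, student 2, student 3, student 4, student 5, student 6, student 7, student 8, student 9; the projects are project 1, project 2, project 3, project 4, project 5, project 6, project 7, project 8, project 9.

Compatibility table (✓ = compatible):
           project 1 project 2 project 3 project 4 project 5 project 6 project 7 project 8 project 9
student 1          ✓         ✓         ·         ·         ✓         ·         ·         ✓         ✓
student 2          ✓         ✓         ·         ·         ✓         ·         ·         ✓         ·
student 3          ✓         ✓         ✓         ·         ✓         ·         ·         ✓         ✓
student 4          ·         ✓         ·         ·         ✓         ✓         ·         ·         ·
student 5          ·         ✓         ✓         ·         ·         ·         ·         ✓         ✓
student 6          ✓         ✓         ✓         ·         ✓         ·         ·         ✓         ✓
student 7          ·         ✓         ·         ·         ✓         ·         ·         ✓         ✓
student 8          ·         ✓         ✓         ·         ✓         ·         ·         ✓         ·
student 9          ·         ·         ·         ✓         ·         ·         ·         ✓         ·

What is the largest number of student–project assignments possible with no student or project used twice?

One maximum matching: student 1-project 1, student 2-project 5, student 3-project 8, student 4-project 6, student 5-project 2, student 6-project 3, student 7-project 9, student 9-project 4.
The set {student 1, student 2, student 3, student 5, student 6, student 7, student 8} has only 6 neighbours ({project 1, project 2, project 3, project 5, project 8, project 9}), so by Hall's theorem at most 8 of the 9 students can be matched.

8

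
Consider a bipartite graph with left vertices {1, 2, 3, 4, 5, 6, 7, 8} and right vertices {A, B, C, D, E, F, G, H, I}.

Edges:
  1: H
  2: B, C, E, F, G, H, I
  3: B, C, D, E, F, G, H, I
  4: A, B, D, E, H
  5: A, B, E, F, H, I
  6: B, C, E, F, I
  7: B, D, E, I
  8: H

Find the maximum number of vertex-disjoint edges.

A valid assignment of size 7: 1-H, 2-G, 3-D, 4-E, 5-A, 6-F, 7-B.
The set {1, 8} has only 1 neighbour ({H}), so by Hall's theorem at most 7 of the 8 left vertices can be matched.

7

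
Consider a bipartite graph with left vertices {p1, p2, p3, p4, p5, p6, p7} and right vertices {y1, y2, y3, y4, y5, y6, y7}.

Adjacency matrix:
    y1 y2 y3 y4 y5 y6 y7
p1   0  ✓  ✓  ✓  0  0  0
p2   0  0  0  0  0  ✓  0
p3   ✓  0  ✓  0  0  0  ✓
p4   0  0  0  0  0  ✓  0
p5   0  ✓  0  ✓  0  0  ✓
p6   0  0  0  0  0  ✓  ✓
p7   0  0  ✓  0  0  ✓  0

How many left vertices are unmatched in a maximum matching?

For example, pair p1-y2, p2-y6, p3-y1, p5-y4, p6-y7, p7-y3.
The set {p2, p4} has only 1 neighbour ({y6}), so by Hall's theorem at most 6 of the 7 left vertices can be matched.
That matches 6 of the 7, leaving 1 unmatched; no matching can do better.

1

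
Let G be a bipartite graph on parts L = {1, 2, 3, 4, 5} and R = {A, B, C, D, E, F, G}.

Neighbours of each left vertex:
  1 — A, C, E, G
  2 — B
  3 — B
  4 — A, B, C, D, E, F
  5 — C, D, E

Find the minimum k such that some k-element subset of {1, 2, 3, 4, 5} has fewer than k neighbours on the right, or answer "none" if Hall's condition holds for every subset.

2

Take S = {2, 3}. Its neighbourhood is {B}, so |N(S)| = 1 < |S| = 2.
No single vertex violates Hall's condition since each has at least one neighbour, so 2 is the minimum.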